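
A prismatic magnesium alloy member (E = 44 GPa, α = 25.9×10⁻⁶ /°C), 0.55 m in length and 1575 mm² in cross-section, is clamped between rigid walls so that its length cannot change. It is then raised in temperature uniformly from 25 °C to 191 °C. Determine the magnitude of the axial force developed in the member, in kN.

P ≈ 298 kN (compressive)

Full restraint means ε = 0, so the stress is σ = EαΔT = 44×10³ × 25.9×10⁻⁶ × 166 = 189.2 MPa.
Axial force P = σA = 189.2 × 1575 = 297900 N = 297.9 kN, compressive.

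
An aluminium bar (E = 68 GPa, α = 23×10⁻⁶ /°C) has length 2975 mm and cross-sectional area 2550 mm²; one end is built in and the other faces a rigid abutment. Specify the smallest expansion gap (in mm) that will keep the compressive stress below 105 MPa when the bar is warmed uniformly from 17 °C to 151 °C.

g ≈ 4.58 mm

With no wall the bar would lengthen by αΔT L = 23×10⁻⁶ × 134 × 2975 = 9.169 mm.
A stress of 105 MPa corresponds to the wall pushing the bar back by σL/E = 105×2975/(68×10³) = 4.594 mm.
So the gap has to take up the difference, g_min = δ_free − σL/E = 9.169 − 4.594 = 4.575 mm.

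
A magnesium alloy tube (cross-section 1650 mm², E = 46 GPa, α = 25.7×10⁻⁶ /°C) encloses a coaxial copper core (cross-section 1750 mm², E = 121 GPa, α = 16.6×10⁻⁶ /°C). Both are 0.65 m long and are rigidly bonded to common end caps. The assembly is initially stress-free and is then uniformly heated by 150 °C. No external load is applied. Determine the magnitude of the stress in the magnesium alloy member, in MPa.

The magnesium alloy has the larger α, so on heating it would change length more than the copper if both were free. The rigid plates force a common final length, so the magnesium alloy is put into compression and the copper into tension, with equal and opposite forces P (no external load).
Setting the final lengths equal and cancelling L: (α₁ − α₂)ΔT = P/(A₁E₁) + P/(A₂E₂).
|α₁ − α₂|·ΔT = 9.1×10⁻⁶ × 150 = 0.001365.
1/(A₁E₁) + 1/(A₂E₂) = 1/(1650×46×10³) + 1/(1750×121×10³) = 1.79×10⁻⁸ N⁻¹.
So P = 0.001365 / 1.79×10⁻⁸ = 76.27 kN.
σ_{magnesium alloy} = P/A₁ = 76270/1650 = 46.22 MPa, compressive.

σ ≈ 46.2 MPa (compressive)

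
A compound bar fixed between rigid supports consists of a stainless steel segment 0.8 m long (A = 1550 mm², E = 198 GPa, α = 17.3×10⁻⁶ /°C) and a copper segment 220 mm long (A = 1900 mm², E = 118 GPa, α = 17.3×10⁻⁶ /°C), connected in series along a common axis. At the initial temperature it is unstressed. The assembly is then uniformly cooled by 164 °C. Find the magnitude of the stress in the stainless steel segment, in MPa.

If the supports were absent, the total length change would be Σ αᵢΔT Lᵢ = 17.3×10⁻⁶×164×800 + 17.3×10⁻⁶×164×220 = 2.894 mm.
Since the ends are fixed, an axial force P builds up, equal in every segment, with P · Σ Lᵢ/(AᵢEᵢ) = δ_free.
The series flexibility is Σ Lᵢ/(AᵢEᵢ) = 800/(1550×198×10³) + 220/(1900×118×10³) = 3.588×10⁻⁶ mm/N.
Hence P = δ_free / Σ(L/AE) = 2.894/3.588×10⁻⁶ = 806.6 kN (tensile).
σ_{stainless steel} = P / A = 806600 / 1550 = 520.4 MPa.

σ ≈ 520 MPa (tensile)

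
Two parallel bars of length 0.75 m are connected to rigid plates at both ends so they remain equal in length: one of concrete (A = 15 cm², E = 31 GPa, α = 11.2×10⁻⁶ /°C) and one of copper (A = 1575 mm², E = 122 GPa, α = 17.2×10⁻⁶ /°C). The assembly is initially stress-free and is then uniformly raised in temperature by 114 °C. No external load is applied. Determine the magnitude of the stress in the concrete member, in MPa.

The copper has the larger α, so on heating it would change length more than the concrete if both were free. The rigid plates force a common final length, so the copper is put into compression and the concrete into tension, with equal and opposite forces P (no external load).
Equating the net (thermal + elastic) strains gives |α₁ − α₂|·ΔT = P·[1/(A₁E₁) + 1/(A₂E₂)].
|α₁ − α₂|·ΔT = 6×10⁻⁶ × 114 = 0.000684.
1/(A₁E₁) + 1/(A₂E₂) = 1/(1500×31×10³) + 1/(1575×122×10³) = 2.671×10⁻⁸ N⁻¹.
So P = 0.000684 / 2.671×10⁻⁸ = 25.61 kN.
σ_{concrete} = P/A₁ = 25610/1500 = 17.07 MPa, tensile.

σ ≈ 17.1 MPa (tensile)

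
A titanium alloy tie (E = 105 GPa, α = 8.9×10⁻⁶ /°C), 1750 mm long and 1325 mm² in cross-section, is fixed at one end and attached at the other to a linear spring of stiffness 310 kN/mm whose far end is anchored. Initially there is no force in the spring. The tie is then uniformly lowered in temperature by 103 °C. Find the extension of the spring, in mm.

δ ≈ 0.327 mm

Free thermal contraction: δ_free = αΔT L = 8.9×10⁻⁶ × 103 × 1750 = 1.604 mm.
Let P be the tensile force in the spring. The tie extends elastically by PL/(AE) and the spring stretches by P/k; together these equal δ_free.
P [ L/(AE) + 1/k ] = δ_free → P [ 1750/(1325×105×10³) + 1/(310×10³) ] = 1.604.
P = 1.604 / 1.58×10⁻⁵ = 101500 N.
Spring extension = P/k = 101500/(310×10³) = 0.3274 mm.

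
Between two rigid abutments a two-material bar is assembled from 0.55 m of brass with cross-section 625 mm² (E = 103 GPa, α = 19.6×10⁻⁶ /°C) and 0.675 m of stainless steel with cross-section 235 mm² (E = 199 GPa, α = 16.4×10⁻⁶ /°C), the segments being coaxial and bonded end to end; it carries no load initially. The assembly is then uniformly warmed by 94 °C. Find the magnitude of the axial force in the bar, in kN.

Free thermal expansion of the whole bar: Σ αᵢΔT Lᵢ = 19.6×10⁻⁶×94×550 + 16.4×10⁻⁶×94×675 = 2.054 mm.
The walls prevent any net length change, so an axial force P (same in every segment) develops. Compatibility: P · Σ Lᵢ/(AᵢEᵢ) = δ_free.
Σ Lᵢ/(AᵢEᵢ) = 550/(625×103×10³) + 675/(235×199×10³) = 2.298×10⁻⁵ mm/N.
So P = 2.054 / 2.298×10⁻⁵ = 89.39 kN, compressive.

P ≈ 89.4 kN (compressive)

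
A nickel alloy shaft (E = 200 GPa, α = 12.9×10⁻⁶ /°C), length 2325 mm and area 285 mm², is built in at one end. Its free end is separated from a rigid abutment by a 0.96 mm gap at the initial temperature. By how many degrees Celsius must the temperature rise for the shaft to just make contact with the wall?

ΔT ≈ 32 °C

Contact occurs when the free expansion equals the gap: αΔT L = 0.96 mm.
ΔT = 0.96 / (12.9×10⁻⁶ × 2325) = 32.01 °C.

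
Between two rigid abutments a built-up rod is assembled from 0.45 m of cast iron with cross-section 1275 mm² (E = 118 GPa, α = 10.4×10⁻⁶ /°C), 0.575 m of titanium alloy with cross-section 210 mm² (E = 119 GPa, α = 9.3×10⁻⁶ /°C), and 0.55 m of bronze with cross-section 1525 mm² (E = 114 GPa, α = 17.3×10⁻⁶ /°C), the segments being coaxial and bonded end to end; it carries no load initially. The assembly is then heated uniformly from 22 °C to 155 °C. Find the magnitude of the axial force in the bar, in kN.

Free thermal expansion of the whole bar: Σ αᵢΔT Lᵢ = 10.4×10⁻⁶×133×450 + 9.3×10⁻⁶×133×575 + 17.3×10⁻⁶×133×550 = 2.599 mm.
The walls prevent any net length change, so an axial force P (same in every segment) develops. Compatibility: P · Σ Lᵢ/(AᵢEᵢ) = δ_free.
Σ Lᵢ/(AᵢEᵢ) = 450/(1275×118×10³) + 575/(210×119×10³) + 550/(1525×114×10³) = 2.916×10⁻⁵ mm/N.
So P = 2.599 / 2.916×10⁻⁵ = 89.12 kN, compressive.

P ≈ 89.1 kN (compressive)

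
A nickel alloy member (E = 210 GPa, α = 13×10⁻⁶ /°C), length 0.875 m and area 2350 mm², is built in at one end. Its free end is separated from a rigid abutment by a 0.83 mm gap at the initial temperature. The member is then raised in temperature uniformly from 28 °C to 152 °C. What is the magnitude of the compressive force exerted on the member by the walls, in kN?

P ≈ 327 kN

Free thermal elongation = αΔT L = 13×10⁻⁶ × 124 × 875 = 1.41 mm.
The gap closes (δ_free > 0.83 mm) and the wall then resists a further 1.41 − 0.83 = 0.5805 mm of expansion.
Compatibility: PL/(AE) = 0.5805 mm, so σ = P/A = E × (0.5805/875) = 139.3 MPa.
P = σA = 139.3 × 2350 = 327.4 kN.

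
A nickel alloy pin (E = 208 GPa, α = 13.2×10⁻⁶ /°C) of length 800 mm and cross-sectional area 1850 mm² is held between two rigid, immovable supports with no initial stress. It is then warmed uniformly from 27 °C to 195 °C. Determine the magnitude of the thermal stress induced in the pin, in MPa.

σ ≈ 461 MPa (compressive)

With length fixed, the mechanical strain must cancel the thermal strain αΔT = 13.2×10⁻⁶ × 168 = 2217.6×10⁻⁶.
σ = EαΔT = 208×10³ × 13.2×10⁻⁶ × 168 = 461.3 MPa (compressive; the pin is trying to expand).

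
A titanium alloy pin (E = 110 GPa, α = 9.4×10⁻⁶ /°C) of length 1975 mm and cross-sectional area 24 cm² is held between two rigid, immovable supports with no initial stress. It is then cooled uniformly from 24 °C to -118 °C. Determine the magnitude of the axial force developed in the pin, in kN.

P ≈ 352 kN (tensile)

The ends cannot move, so σ = EαΔT = 110×10³ × 9.4×10⁻⁶ × 142 = 146.8 MPa.
Axial force P = σA = 146.8 × 2400 = 352400 N = 352.4 kN, tensile.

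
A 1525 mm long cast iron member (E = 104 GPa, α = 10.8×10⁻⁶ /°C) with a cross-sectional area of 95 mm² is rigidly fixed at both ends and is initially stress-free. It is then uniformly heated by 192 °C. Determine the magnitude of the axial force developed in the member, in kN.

With zero net strain, σ = E·αΔT = 104 GPa × 10.8×10⁻⁶ × 192 = 215.7 MPa.
P = AEαΔT = 95 × 104×10³ × 10.8×10⁻⁶ × 192 = 20.49 kN (compressive).

P ≈ 20.5 kN (compressive)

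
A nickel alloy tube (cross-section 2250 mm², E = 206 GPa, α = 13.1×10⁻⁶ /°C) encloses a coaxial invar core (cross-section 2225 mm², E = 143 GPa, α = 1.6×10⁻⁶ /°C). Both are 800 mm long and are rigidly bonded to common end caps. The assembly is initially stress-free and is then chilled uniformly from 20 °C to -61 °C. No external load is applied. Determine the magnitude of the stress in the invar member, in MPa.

σ ≈ 79 MPa (compressive)

The nickel alloy has the larger α, so on cooling it would change length more than the invar if both were free. The rigid plates force a common final length, so the nickel alloy is put into tension and the invar into compression, with equal and opposite forces P (no external load).
Equating the net (thermal + elastic) strains gives |α₁ − α₂|·ΔT = P·[1/(A₁E₁) + 1/(A₂E₂)].
|α₁ − α₂|·ΔT = 11.5×10⁻⁶ × 81 = 0.0009315.
1/(A₁E₁) + 1/(A₂E₂) = 1/(2250×206×10³) + 1/(2225×143×10³) = 5.3×10⁻⁹ N⁻¹.
P = 0.0009315 / 5.3×10⁻⁹ = 175700 N = 175.7 kN.
σ_{invar} = P/A₂ = 175700/2225 = 78.98 MPa, compressive.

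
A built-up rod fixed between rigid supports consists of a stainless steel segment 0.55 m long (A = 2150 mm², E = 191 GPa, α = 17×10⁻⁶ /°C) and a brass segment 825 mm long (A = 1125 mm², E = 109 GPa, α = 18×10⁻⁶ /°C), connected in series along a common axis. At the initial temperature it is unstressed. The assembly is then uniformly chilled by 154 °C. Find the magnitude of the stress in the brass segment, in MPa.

If the supports were absent, the total length change would be Σ αᵢΔT Lᵢ = 17×10⁻⁶×154×550 + 18×10⁻⁶×154×825 = 3.727 mm.
The rigid supports impose zero overall length change; the single axial force P common to all segments must satisfy P Σ Lᵢ/(AᵢEᵢ) = δ_free.
Σ Lᵢ/(AᵢEᵢ) = 550/(2150×191×10³) + 825/(1125×109×10³) = 8.067×10⁻⁶ mm/N.
P = 3.727 / 8.067×10⁻⁶ = 462000 N = 462 kN, tensile.
σ_{brass} = P / A = 462000 / 1125 = 410.6 MPa.

σ ≈ 411 MPa (tensile)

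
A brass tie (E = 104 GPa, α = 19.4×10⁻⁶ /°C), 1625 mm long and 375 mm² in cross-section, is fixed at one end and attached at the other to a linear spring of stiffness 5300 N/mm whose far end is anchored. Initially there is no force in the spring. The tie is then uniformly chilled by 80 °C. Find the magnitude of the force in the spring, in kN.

The unrestrained thermal change is αΔT L = 19.4×10⁻⁶ × 80 × 1625 = 2.522 mm.
Let P be the tensile force in the spring. The tie extends elastically by PL/(AE) and the spring stretches by P/k; together these equal δ_free.
So P = δ_free / [L/(AE) + 1/k] = 2.522 / [ 1625/(375×104×10³) + 1/(5300) ].
P = 2.522 / 0.0002303 = 10950 N.

P ≈ 10.9 kN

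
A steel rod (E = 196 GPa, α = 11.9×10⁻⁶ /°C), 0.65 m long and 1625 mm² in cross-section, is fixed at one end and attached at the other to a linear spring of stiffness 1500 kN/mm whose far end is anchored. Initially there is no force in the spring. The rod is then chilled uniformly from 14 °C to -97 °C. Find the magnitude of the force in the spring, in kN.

Free thermal contraction: δ_free = αΔT L = 11.9×10⁻⁶ × 111 × 650 = 0.8586 mm.
With a force P in the spring, the elastic change of the rod is PL/(AE) and that of the spring is P/k; compatibility requires their sum to equal δ_free.
P [ L/(AE) + 1/k ] = δ_free → P [ 650/(1625×196×10³) + 1/(1500×10³) ] = 0.8586.
P = 0.8586 / 2.707×10⁻⁶ = 317100 N.

P ≈ 317 kN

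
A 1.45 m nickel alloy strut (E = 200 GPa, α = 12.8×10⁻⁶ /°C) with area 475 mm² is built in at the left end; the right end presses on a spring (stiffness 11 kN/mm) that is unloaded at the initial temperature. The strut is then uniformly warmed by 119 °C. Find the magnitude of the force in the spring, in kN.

P ≈ 20.8 kN

Free thermal expansion: δ_free = αΔT L = 12.8×10⁻⁶ × 119 × 1450 = 2.209 mm.
With a force P in the spring, the elastic change of the strut is PL/(AE) and that of the spring is P/k; compatibility requires their sum to equal δ_free.
So P = δ_free / [L/(AE) + 1/k] = 2.209 / [ 1450/(475×200×10³) + 1/(11×10³) ].
P = 2.209 / 0.0001062 = 20800 N.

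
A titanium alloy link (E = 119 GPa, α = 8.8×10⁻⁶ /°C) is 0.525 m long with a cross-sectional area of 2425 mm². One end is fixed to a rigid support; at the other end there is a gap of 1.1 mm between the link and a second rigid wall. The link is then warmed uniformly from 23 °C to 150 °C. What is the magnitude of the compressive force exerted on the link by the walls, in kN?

Free thermal elongation = αΔT L = 8.8×10⁻⁶ × 127 × 525 = 0.5867 mm.
Since δ_free = 0.587 mm is less than the 1.1 mm gap, the link never touches the wall. No axial force develops.

P ≈ 0 kN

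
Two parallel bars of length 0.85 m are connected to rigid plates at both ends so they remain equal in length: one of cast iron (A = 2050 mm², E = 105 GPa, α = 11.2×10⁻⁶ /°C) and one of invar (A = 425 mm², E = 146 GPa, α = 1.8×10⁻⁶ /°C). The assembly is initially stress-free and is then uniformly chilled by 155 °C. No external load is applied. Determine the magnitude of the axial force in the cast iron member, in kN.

P ≈ 70.2 kN (tensile in the cast iron)

The cast iron has the larger α, so on cooling it would change length more than the invar if both were free. The rigid plates force a common final length, so the cast iron is put into tension and the invar into compression, with equal and opposite forces P (no external load).
Equating the net (thermal + elastic) strains gives |α₁ − α₂|·ΔT = P·[1/(A₁E₁) + 1/(A₂E₂)].
|α₁ − α₂|·ΔT = 9.4×10⁻⁶ × 155 = 0.001457.
1/(A₁E₁) + 1/(A₂E₂) = 1/(2050×105×10³) + 1/(425×146×10³) = 2.076×10⁻⁸ N⁻¹.
P = 0.001457 / 2.076×10⁻⁸ = 70180 N = 70.18 kN.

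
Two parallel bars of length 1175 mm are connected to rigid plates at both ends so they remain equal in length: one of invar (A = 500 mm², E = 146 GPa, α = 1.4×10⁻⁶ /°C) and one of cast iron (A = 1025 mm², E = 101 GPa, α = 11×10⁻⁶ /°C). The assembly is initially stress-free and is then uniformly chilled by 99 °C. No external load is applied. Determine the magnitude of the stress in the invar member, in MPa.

The cast iron has the larger α, so on cooling it would change length more than the invar if both were free. The rigid plates force a common final length, so the cast iron is put into tension and the invar into compression, with equal and opposite forces P (no external load).
Setting the final lengths equal and cancelling L: (α₁ − α₂)ΔT = P/(A₁E₁) + P/(A₂E₂).
|α₁ − α₂|·ΔT = 9.6×10⁻⁶ × 99 = 0.0009504.
1/(A₁E₁) + 1/(A₂E₂) = 1/(500×146×10³) + 1/(1025×101×10³) = 2.336×10⁻⁸ N⁻¹.
So P = 0.0009504 / 2.336×10⁻⁸ = 40.69 kN.
σ_{invar} = P/A₁ = 40690/500 = 81.38 MPa, compressive.

σ ≈ 81.4 MPa (compressive)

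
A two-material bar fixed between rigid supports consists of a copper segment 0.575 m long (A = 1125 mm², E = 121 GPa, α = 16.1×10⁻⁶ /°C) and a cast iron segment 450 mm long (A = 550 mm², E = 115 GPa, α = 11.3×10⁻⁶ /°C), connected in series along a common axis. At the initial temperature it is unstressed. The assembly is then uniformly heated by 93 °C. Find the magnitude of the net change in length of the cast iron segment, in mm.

If the supports were absent, the total length change would be Σ αᵢΔT Lᵢ = 16.1×10⁻⁶×93×575 + 11.3×10⁻⁶×93×450 = 1.334 mm.
Since the ends are fixed, an axial force P builds up, equal in every segment, with P · Σ Lᵢ/(AᵢEᵢ) = δ_free.
The series flexibility is Σ Lᵢ/(AᵢEᵢ) = 575/(1125×121×10³) + 450/(550×115×10³) = 1.134×10⁻⁵ mm/N.
Hence P = δ_free / Σ(L/AE) = 1.334/1.134×10⁻⁵ = 117.6 kN (compressive).
For the cast iron segment, free thermal change = 11.3×10⁻⁶×93×450 = 0.4729 mm and elastic change from P = 117600×450/(550×115×10³) = 0.8369 mm; these oppose, so the net change is 0.364 mm (segment shortens).

|ΔL| ≈ 0.364 mm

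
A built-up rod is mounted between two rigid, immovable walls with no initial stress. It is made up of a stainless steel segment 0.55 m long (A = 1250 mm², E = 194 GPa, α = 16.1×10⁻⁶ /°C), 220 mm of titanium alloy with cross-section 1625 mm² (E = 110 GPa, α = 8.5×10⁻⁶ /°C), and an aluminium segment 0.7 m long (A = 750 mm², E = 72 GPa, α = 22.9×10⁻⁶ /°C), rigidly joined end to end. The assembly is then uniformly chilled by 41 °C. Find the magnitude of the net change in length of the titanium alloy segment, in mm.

If the supports were absent, the total length change would be Σ αᵢΔT Lᵢ = 16.1×10⁻⁶×41×550 + 8.5×10⁻⁶×41×220 + 22.9×10⁻⁶×41×700 = 1.097 mm.
The walls prevent any net length change, so an axial force P (same in every segment) develops. Compatibility: P · Σ Lᵢ/(AᵢEᵢ) = δ_free.
Σ Lᵢ/(AᵢEᵢ) = 550/(1250×194×10³) + 220/(1625×110×10³) + 700/(750×72×10³) = 1.646×10⁻⁵ mm/N.
P = 1.097 / 1.646×10⁻⁵ = 66640 N = 66.64 kN, tensile.
For the titanium alloy segment, free thermal change = 8.5×10⁻⁶×41×220 = 0.07667 mm and elastic change from P = 66640×220/(1625×110×10³) = 0.08201 mm; these oppose, so the net change is 0.00534 mm (segment lengthens).

|ΔL| ≈ 0.00534 mm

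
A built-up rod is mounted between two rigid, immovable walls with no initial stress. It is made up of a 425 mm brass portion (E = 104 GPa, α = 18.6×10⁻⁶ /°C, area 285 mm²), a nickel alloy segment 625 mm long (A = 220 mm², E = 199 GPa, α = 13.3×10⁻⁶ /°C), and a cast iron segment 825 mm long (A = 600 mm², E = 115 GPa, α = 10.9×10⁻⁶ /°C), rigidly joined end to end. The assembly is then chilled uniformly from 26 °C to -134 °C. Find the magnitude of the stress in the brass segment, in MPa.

σ ≈ 349 MPa (tensile)

With the walls removed the bar would change length by δ_free = Σ αᵢΔT Lᵢ = 18.6×10⁻⁶×160×425 + 13.3×10⁻⁶×160×625 + 10.9×10⁻⁶×160×825 = 4.034 mm.
The rigid supports impose zero overall length change; the single axial force P common to all segments must satisfy P Σ Lᵢ/(AᵢEᵢ) = δ_free.
The series flexibility is Σ Lᵢ/(AᵢEᵢ) = 425/(285×104×10³) + 625/(220×199×10³) + 825/(600×115×10³) = 4.057×10⁻⁵ mm/N.
P = 4.034 / 4.057×10⁻⁵ = 99420 N = 99.42 kN, tensile.
σ_{brass} = P / A = 99420 / 285 = 348.8 MPa.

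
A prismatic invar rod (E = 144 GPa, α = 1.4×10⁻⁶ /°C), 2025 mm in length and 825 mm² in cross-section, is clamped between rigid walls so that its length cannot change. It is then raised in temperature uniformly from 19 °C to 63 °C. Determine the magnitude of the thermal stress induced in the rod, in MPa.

Because both ends are immovable the net strain is zero, and the suppressed thermal strain is αΔT = 1.4×10⁻⁶ × 44 = 61.6×10⁻⁶.
The stress required to suppress this strain is σ = Eε = 144×10³ × 61.6×10⁻⁶ = 8.87 MPa, compressive since the rod is trying to expand.

σ ≈ 8.87 MPa (compressive)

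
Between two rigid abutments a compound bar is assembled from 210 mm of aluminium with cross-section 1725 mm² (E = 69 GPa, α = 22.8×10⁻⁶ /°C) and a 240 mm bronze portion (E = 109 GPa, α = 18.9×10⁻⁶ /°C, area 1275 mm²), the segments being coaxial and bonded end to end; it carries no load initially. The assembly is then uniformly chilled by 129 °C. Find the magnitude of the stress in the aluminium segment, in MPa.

Free thermal contraction of the whole bar: Σ αᵢΔT Lᵢ = 22.8×10⁻⁶×129×210 + 18.9×10⁻⁶×129×240 = 1.203 mm.
The rigid supports impose zero overall length change; the single axial force P common to all segments must satisfy P Σ Lᵢ/(AᵢEᵢ) = δ_free.
The series flexibility is Σ Lᵢ/(AᵢEᵢ) = 210/(1725×69×10³) + 240/(1275×109×10³) = 3.491×10⁻⁶ mm/N.
Hence P = δ_free / Σ(L/AE) = 1.203/3.491×10⁻⁶ = 344.5 kN (tensile).
σ_{aluminium} = P / A = 344500 / 1725 = 199.7 MPa.

σ ≈ 200 MPa (tensile)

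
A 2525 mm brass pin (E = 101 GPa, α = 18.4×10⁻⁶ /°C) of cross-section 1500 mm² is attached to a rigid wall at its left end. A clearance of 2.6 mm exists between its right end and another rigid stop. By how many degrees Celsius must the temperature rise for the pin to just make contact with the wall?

ΔT ≈ 56 °C

Contact occurs when the free expansion equals the gap: αΔT L = 2.6 mm.
ΔT = 2.6 / (18.4×10⁻⁶ × 2525) = 55.96 °C.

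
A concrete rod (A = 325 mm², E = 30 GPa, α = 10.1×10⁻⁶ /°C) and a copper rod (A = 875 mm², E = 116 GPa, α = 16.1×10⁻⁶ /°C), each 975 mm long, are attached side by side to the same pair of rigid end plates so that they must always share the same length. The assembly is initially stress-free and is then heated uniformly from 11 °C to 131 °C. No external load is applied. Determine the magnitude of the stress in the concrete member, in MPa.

σ ≈ 19.7 MPa (tensile)

Both members must finish at the same length. With the larger α, the copper tends to over-expand; the plates restrain it, putting the copper in compression and the concrete in tension. With no external load the two internal forces are equal and opposite, magnitude P.
Compatibility of the two members (thermal + elastic change equal): (α₁ − α₂)ΔT = P·[1/(A₁E₁) + 1/(A₂E₂)].
|α₁ − α₂|·ΔT = 6×10⁻⁶ × 120 = 0.00072.
1/(A₁E₁) + 1/(A₂E₂) = 1/(325×30×10³) + 1/(875×116×10³) = 1.124×10⁻⁷ N⁻¹.
So P = 0.00072 / 1.124×10⁻⁷ = 6.405 kN.
σ_{concrete} = P/A₁ = 6405/325 = 19.71 MPa, tensile.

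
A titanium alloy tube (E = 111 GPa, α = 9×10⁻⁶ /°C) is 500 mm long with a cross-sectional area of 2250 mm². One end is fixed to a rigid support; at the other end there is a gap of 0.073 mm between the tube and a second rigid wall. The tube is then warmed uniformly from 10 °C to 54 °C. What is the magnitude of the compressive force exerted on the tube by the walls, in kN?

If the wall were absent the tube would grow by αΔT L = 9×10⁻⁶ × 44 × 500 = 0.198 mm.
The gap closes (δ_free > 0.073 mm) and the wall then resists a further 0.198 − 0.073 = 0.125 mm of expansion.
So σ = E(δ_free − g)/L = 111×10³ × 0.125/500 = 27.75 MPa.
Force on the wall = σA = 27.75 × 2250 mm² = 62.44 kN.

P ≈ 62.4 kN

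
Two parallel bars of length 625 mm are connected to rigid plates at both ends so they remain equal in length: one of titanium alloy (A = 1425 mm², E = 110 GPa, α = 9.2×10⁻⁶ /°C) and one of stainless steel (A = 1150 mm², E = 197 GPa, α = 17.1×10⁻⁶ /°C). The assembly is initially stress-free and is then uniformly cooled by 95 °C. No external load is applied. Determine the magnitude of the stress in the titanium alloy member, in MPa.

Both members must finish at the same length. With the larger α, the stainless steel tends to over-contract; the plates restrain it, putting the stainless steel in tension and the titanium alloy in compression. With no external load the two internal forces are equal and opposite, magnitude P.
Compatibility of the two members (thermal + elastic change equal): (α₁ − α₂)ΔT = P·[1/(A₁E₁) + 1/(A₂E₂)].
|α₁ − α₂|·ΔT = 7.9×10⁻⁶ × 95 = 0.0007505.
1/(A₁E₁) + 1/(A₂E₂) = 1/(1425×110×10³) + 1/(1150×197×10³) = 1.079×10⁻⁸ N⁻¹.
So P = 0.0007505 / 1.079×10⁻⁸ = 69.53 kN.
σ_{titanium alloy} = P/A₁ = 69530/1425 = 48.79 MPa, compressive.

σ ≈ 48.8 MPa (compressive)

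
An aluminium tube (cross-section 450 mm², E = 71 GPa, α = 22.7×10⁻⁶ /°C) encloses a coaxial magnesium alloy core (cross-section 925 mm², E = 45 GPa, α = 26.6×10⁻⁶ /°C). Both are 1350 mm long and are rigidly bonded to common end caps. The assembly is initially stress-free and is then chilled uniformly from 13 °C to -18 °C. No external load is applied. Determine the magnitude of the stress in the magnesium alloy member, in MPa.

σ ≈ 2.36 MPa (tensile)

Both members must finish at the same length. With the larger α, the magnesium alloy tends to over-contract; the plates restrain it, putting the magnesium alloy in tension and the aluminium in compression. With no external load the two internal forces are equal and opposite, magnitude P.
Equating the net (thermal + elastic) strains gives |α₁ − α₂|·ΔT = P·[1/(A₁E₁) + 1/(A₂E₂)].
|α₁ − α₂|·ΔT = 3.9×10⁻⁶ × 31 = 0.0001209.
1/(A₁E₁) + 1/(A₂E₂) = 1/(450×71×10³) + 1/(925×45×10³) = 5.532×10⁻⁸ N⁻¹.
P = 0.0001209 / 5.532×10⁻⁸ = 2185 N = 2.185 kN.
σ_{magnesium alloy} = P/A₂ = 2185/925 = 2.363 MPa, tensile.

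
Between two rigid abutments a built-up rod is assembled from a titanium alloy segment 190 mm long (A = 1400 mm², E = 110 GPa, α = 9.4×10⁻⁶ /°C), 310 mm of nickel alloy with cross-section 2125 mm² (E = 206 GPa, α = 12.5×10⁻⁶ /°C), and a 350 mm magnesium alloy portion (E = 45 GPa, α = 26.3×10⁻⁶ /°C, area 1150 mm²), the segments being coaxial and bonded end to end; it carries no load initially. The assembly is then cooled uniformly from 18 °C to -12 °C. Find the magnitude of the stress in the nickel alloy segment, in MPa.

σ ≈ 24.1 MPa (tensile)

Free thermal contraction of the whole bar: Σ αᵢΔT Lᵢ = 9.4×10⁻⁶×30×190 + 12.5×10⁻⁶×30×310 + 26.3×10⁻⁶×30×350 = 0.446 mm.
Since the ends are fixed, an axial force P builds up, equal in every segment, with P · Σ Lᵢ/(AᵢEᵢ) = δ_free.
Σ Lᵢ/(AᵢEᵢ) = 190/(1400×110×10³) + 310/(2125×206×10³) + 350/(1150×45×10³) = 8.705×10⁻⁶ mm/N.
So P = 0.446 / 8.705×10⁻⁶ = 51.23 kN, tensile.
σ_{nickel alloy} = P / A = 51230 / 2125 = 24.11 MPa.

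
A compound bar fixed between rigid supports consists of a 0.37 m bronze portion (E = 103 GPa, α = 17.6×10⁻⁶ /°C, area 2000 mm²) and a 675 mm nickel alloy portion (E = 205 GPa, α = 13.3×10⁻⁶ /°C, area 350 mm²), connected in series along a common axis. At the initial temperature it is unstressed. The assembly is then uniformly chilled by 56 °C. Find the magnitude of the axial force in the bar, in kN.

Free thermal contraction of the whole bar: Σ αᵢΔT Lᵢ = 17.6×10⁻⁶×56×370 + 13.3×10⁻⁶×56×675 = 0.8674 mm.
The walls prevent any net length change, so an axial force P (same in every segment) develops. Compatibility: P · Σ Lᵢ/(AᵢEᵢ) = δ_free.
The series flexibility is Σ Lᵢ/(AᵢEᵢ) = 370/(2000×103×10³) + 675/(350×205×10³) = 1.12×10⁻⁵ mm/N.
So P = 0.8674 / 1.12×10⁻⁵ = 77.42 kN, tensile.

P ≈ 77.4 kN (tensile)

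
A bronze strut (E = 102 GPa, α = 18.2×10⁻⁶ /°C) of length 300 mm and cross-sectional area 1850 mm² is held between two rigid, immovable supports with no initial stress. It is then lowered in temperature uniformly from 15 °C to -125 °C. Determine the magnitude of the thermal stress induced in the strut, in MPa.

The supports are rigid, so the total axial strain is zero. The restrained thermal strain is ε = αΔT = 18.2×10⁻⁶ × 140 = 2548×10⁻⁶.
σ = EαΔT = 102×10³ × 18.2×10⁻⁶ × 140 = 259.9 MPa (tensile; the strut is trying to contract).

σ ≈ 260 MPa (tensile)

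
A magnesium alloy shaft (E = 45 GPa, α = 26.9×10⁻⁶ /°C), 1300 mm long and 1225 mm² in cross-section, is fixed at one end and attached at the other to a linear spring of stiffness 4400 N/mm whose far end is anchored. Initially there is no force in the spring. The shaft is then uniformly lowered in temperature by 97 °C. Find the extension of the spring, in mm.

If the spring were absent the shaft would shorten by αΔT L = 26.9×10⁻⁶ × 97 × 1300 = 3.392 mm.
With a force P in the spring, the elastic change of the shaft is PL/(AE) and that of the spring is P/k; compatibility requires their sum to equal δ_free.
P [ L/(AE) + 1/k ] = δ_free → P [ 1300/(1225×45×10³) + 1/(4400) ] = 3.392.
P = 3.392 / 0.0002509 = 13520 N.
Spring extension = P/k = 13520/(4400) = 3.073 mm.

δ ≈ 3.07 mm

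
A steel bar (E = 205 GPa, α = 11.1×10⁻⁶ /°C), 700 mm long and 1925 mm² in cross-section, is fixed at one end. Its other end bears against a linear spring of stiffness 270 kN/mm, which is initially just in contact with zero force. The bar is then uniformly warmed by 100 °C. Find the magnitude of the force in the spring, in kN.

P ≈ 142 kN

Free thermal expansion: δ_free = αΔT L = 11.1×10⁻⁶ × 100 × 700 = 0.777 mm.
With a force P in the spring, the elastic change of the bar is PL/(AE) and that of the spring is P/k; compatibility requires their sum to equal δ_free.
So P = δ_free / [L/(AE) + 1/k] = 0.777 / [ 700/(1925×205×10³) + 1/(270×10³) ].
P = 0.777 / 5.478×10⁻⁶ = 141900 N.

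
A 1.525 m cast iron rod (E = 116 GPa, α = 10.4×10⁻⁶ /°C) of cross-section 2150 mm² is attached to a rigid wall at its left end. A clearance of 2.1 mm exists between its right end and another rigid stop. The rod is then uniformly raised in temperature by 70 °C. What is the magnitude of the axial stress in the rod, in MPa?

If the wall were absent the rod would grow by αΔT L = 10.4×10⁻⁶ × 70 × 1525 = 1.11 mm.
Since δ_free = 1.11 mm is less than the 2.1 mm gap, the rod never touches the wall. No axial force develops.

σ ≈ 0 MPa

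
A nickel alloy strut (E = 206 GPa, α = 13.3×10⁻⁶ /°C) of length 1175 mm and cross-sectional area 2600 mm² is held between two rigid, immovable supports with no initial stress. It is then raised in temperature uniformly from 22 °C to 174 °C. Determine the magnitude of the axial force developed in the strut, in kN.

Full restraint means ε = 0, so the stress is σ = EαΔT = 206×10³ × 13.3×10⁻⁶ × 152 = 416.4 MPa.
Then P = σA = 416.4 × 2600 mm² = 1083 kN, compressive.

P ≈ 1080 kN (compressive)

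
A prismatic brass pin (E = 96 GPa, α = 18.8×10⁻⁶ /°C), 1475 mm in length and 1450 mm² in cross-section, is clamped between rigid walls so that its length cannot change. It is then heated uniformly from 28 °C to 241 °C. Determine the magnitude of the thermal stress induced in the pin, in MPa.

σ ≈ 384 MPa (compressive)

Because both ends are immovable the net strain is zero, and the suppressed thermal strain is αΔT = 18.8×10⁻⁶ × 213 = 4004.4×10⁻⁶.
σ = EαΔT = 96×10³ × 18.8×10⁻⁶ × 213 = 384.4 MPa (compressive; the pin is trying to expand).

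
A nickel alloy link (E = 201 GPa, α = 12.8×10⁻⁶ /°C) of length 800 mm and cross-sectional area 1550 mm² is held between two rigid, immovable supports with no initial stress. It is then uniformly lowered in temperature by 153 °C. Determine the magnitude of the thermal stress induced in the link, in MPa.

The supports are rigid, so the total axial strain is zero. The restrained thermal strain is ε = αΔT = 12.8×10⁻⁶ × 153 = 1958.4×10⁻⁶.
Hence σ = E·αΔT = 201×10³ × 1958.4×10⁻⁶ = 393.6 MPa, tensile.

σ ≈ 394 MPa (tensile)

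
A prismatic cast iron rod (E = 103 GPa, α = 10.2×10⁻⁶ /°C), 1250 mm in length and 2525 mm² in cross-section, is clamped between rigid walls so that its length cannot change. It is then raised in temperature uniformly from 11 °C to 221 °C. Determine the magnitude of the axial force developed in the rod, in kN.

The ends cannot move, so σ = EαΔT = 103×10³ × 10.2×10⁻⁶ × 210 = 220.6 MPa.
Then P = σA = 220.6 × 2525 mm² = 557.1 kN, compressive.

P ≈ 557 kN (compressive)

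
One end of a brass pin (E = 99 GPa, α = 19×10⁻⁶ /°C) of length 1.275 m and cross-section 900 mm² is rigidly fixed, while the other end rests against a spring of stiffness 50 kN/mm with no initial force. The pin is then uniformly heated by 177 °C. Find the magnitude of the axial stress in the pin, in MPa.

Free thermal expansion: δ_free = αΔT L = 19×10⁻⁶ × 177 × 1275 = 4.288 mm.
With a force P in the spring, the elastic change of the pin is PL/(AE) and that of the spring is P/k; compatibility requires their sum to equal δ_free.
So P = δ_free / [L/(AE) + 1/k] = 4.288 / [ 1275/(900×99×10³) + 1/(50×10³) ].
P = 4.288 / 3.431×10⁻⁵ = 125000 N.
σ = P/A = 125000/900 = 138.9 MPa.

σ ≈ 139 MPa (compressive)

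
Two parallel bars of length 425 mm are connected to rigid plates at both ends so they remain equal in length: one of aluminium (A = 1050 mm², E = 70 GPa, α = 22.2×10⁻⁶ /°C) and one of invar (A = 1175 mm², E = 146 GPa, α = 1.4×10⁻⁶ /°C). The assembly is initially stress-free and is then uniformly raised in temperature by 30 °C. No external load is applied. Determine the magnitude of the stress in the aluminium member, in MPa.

Equilibrium of a rigid end plate with no external load gives equal and opposite internal forces ±P in the two members. Since α_{aluminium} > α_{invar}, heating drives the aluminium into compression and the invar into tension.
Compatibility of the two members (thermal + elastic change equal): (α₁ − α₂)ΔT = P·[1/(A₁E₁) + 1/(A₂E₂)].
|α₁ − α₂|·ΔT = 20.8×10⁻⁶ × 30 = 0.000624.
1/(A₁E₁) + 1/(A₂E₂) = 1/(1050×70×10³) + 1/(1175×146×10³) = 1.943×10⁻⁸ N⁻¹.
P = 0.000624 / 1.943×10⁻⁸ = 32110 N = 32.11 kN.
σ_{aluminium} = P/A₁ = 32110/1050 = 30.58 MPa, compressive.

σ ≈ 30.6 MPa (compressive)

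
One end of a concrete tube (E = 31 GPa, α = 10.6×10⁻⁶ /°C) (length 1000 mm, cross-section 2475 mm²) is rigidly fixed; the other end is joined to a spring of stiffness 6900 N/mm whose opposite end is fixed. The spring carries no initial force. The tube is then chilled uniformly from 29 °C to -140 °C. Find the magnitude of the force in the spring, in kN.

P ≈ 11.3 kN

The unrestrained thermal change is αΔT L = 10.6×10⁻⁶ × 169 × 1000 = 1.791 mm.
Let P be the tensile force in the spring. The tube extends elastically by PL/(AE) and the spring stretches by P/k; together these equal δ_free.
P [ L/(AE) + 1/k ] = δ_free → P [ 1000/(2475×31×10³) + 1/(6900) ] = 1.791.
P = 1.791 / 0.000158 = 11340 N.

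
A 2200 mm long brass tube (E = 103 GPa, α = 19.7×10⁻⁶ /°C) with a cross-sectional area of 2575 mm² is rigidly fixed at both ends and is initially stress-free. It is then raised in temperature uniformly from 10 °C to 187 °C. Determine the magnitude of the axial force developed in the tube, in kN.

Full restraint means ε = 0, so the stress is σ = EαΔT = 103×10³ × 19.7×10⁻⁶ × 177 = 359.2 MPa.
Then P = σA = 359.2 × 2575 mm² = 924.8 kN, compressive.

P ≈ 925 kN (compressive)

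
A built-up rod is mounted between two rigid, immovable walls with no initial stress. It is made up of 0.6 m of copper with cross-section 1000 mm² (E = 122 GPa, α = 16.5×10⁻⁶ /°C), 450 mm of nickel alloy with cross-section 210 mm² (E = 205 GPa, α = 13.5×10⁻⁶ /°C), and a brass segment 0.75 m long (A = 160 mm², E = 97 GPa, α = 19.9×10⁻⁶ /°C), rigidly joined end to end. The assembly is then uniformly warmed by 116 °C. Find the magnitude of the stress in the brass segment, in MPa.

σ ≈ 352 MPa (compressive)

With the walls removed the bar would change length by δ_free = Σ αᵢΔT Lᵢ = 16.5×10⁻⁶×116×600 + 13.5×10⁻⁶×116×450 + 19.9×10⁻⁶×116×750 = 3.584 mm.
Since the ends are fixed, an axial force P builds up, equal in every segment, with P · Σ Lᵢ/(AᵢEᵢ) = δ_free.
The series flexibility is Σ Lᵢ/(AᵢEᵢ) = 600/(1000×122×10³) + 450/(210×205×10³) + 750/(160×97×10³) = 6.37×10⁻⁵ mm/N.
Hence P = δ_free / Σ(L/AE) = 3.584/6.37×10⁻⁵ = 56.27 kN (compressive).
σ_{brass} = P / A = 56270 / 160 = 351.7 MPa.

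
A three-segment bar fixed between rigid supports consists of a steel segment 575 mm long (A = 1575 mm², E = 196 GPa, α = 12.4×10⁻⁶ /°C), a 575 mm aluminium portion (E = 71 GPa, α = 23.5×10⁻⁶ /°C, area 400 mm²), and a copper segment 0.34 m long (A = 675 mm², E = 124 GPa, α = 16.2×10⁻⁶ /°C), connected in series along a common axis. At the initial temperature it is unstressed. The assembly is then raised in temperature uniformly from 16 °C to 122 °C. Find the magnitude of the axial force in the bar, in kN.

With the walls removed the bar would change length by δ_free = Σ αᵢΔT Lᵢ = 12.4×10⁻⁶×106×575 + 23.5×10⁻⁶×106×575 + 16.2×10⁻⁶×106×340 = 2.772 mm.
Since the ends are fixed, an axial force P builds up, equal in every segment, with P · Σ Lᵢ/(AᵢEᵢ) = δ_free.
The series flexibility is Σ Lᵢ/(AᵢEᵢ) = 575/(1575×196×10³) + 575/(400×71×10³) + 340/(675×124×10³) = 2.617×10⁻⁵ mm/N.
P = 2.772 / 2.617×10⁻⁵ = 105900 N = 105.9 kN, compressive.

P ≈ 106 kN (compressive)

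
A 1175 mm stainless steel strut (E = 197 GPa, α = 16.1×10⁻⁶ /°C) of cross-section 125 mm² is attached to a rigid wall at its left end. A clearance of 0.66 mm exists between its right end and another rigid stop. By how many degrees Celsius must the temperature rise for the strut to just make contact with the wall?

ΔT ≈ 34.9 °C

Contact occurs when the free expansion equals the gap: αΔT L = 0.66 mm.
So ΔT = g/(αL) = 0.66/(16.1×10⁻⁶ × 1175) = 34.89 °C.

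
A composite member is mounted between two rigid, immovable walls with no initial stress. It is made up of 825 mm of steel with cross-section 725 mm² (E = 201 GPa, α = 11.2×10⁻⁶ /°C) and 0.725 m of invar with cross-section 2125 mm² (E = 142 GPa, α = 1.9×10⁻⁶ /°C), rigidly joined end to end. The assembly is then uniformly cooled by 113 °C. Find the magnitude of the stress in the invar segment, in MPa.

If the supports were absent, the total length change would be Σ αᵢΔT Lᵢ = 11.2×10⁻⁶×113×825 + 1.9×10⁻⁶×113×725 = 1.2 mm.
The rigid supports impose zero overall length change; the single axial force P common to all segments must satisfy P Σ Lᵢ/(AᵢEᵢ) = δ_free.
Σ Lᵢ/(AᵢEᵢ) = 825/(725×201×10³) + 725/(2125×142×10³) = 8.064×10⁻⁶ mm/N.
So P = 1.2 / 8.064×10⁻⁶ = 148.8 kN, tensile.
σ_{invar} = P / A = 148800 / 2125 = 70.02 MPa.

σ ≈ 70 MPa (tensile)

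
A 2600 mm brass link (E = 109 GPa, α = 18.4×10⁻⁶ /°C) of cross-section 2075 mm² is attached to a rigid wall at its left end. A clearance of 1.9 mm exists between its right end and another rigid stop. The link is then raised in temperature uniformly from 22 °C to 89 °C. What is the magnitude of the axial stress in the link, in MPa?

Free thermal elongation = αΔT L = 18.4×10⁻⁶ × 67 × 2600 = 3.205 mm.
This exceeds the 1.9 mm gap, so the wall pushes back. The portion of expansion that must be recovered elastically is δ_free − gap = 3.205 − 1.9 = 1.305 mm.
Compatibility: PL/(AE) = 1.305 mm, so σ = P/A = E × (1.305/2600) = 54.72 MPa.

σ ≈ 54.7 MPa (compressive)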